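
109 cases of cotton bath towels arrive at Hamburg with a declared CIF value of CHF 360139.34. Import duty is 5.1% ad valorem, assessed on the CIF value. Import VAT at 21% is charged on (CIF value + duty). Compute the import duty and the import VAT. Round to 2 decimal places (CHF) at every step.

Import duty = 360139.34 × 5.1% = 18367.11
VAT base = CIF + duty = 360139.34 + 18367.11 = 378506.45
Import VAT = 378506.45 × 21% = 79486.35

Import duty: CHF 18367.11; import VAT: CHF 79486.35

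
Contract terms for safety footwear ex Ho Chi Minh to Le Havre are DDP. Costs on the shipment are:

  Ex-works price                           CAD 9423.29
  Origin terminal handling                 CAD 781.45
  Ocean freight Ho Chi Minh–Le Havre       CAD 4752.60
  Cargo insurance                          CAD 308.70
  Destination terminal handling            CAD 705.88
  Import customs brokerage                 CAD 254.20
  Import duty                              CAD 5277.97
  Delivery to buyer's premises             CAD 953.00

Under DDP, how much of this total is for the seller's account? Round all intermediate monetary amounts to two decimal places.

DDP: the seller bears all costs including import duty.
Seller's account: goods 9423.29 + origin terminal 781.45 + freight 4752.60 + insurance 308.70 + destination terminal 705.88 + brokerage 254.20 + duty 5277.97 + delivery 953.00 = 22457.09
Buyer's account: 0.00

Seller's account: CAD 22457.09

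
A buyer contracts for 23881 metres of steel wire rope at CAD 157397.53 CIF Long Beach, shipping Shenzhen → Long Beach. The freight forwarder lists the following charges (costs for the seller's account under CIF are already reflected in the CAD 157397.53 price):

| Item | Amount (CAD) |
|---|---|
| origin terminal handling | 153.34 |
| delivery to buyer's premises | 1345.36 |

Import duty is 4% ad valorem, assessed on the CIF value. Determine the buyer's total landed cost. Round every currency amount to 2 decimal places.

CIF: the seller pays costs through ocean freight and marine insurance to the destination port.
Already in the invoice (seller's account under CIF): origin terminal — exclude.
The CIF price already equals the CIF value: 157397.53
Import duty = 157397.53 × 4% = 6295.90
Buyer bears: delivery 1345.36 + duty 6295.90 = 7641.26
Landed cost = invoice 157397.53 + 7641.26 = 165038.79

Total landed cost: CAD 165038.79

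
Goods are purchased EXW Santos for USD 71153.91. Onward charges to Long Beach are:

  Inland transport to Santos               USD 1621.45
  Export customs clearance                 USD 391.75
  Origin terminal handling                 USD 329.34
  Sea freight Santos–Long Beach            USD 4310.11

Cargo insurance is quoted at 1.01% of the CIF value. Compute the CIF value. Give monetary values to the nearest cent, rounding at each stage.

Let C be the CIF value. C = EXW price + pre-shipment costs + freight + 1.01% × C
C − 1.01% × C = 71153.91 + 1621.45 + 391.75 + 329.34 + 4310.11
0.9899 × C = 77806.56
C = 77806.56 / 0.9899 = 78600.42
Insurance premium = 1.01% × 78600.42 = 793.86

CIF value: USD 78600.42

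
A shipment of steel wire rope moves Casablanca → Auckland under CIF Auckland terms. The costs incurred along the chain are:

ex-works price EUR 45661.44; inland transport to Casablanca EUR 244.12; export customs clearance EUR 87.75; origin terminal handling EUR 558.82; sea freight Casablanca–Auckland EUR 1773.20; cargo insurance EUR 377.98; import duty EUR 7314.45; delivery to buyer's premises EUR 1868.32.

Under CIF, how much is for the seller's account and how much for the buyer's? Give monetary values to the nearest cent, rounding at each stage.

CIF: the seller pays costs through ocean freight and marine insurance to the destination port.
Seller's account: goods 45661.44 + inland to port 244.12 + export clearance 87.75 + origin terminal 558.82 + freight 1773.20 + insurance 377.98 = 48703.31
Buyer's account: duty 7314.45 + delivery 1868.32 = 9182.77

Seller: EUR 48703.31; buyer: EUR 9182.77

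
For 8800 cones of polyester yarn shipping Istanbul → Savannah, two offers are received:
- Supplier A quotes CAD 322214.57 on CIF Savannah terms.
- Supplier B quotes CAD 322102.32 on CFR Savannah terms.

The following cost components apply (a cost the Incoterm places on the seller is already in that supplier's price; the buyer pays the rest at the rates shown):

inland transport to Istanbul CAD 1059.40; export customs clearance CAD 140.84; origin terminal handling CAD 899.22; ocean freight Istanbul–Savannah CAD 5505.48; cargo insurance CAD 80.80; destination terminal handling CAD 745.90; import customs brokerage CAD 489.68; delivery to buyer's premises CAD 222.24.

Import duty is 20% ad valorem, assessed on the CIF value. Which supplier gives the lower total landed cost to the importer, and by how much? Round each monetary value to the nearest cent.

Supplier A (CIF):
The CIF price already equals the CIF value: 322214.57
Import duty = 322214.57 × 20% = 64442.91
Buyer bears (A): 745.90 + 489.68 + 222.24 = 1457.82
Landed cost (A) = invoice 322214.57 + 1457.82 + duty 64442.91 = 388115.30
Supplier B (CFR):
CIF value = CFR price + insurance = 322102.32 + 80.80 = 322183.12
Import duty = 322183.12 × 20% = 64436.62
Buyer bears (B): 80.80 + 745.90 + 489.68 + 222.24 = 1538.62
Landed cost (B) = invoice 322102.32 + 1538.62 + duty 64436.62 = 388077.56
Difference = |388115.30 − 388077.56| = 37.74

Supplier B is cheaper by CAD 37.74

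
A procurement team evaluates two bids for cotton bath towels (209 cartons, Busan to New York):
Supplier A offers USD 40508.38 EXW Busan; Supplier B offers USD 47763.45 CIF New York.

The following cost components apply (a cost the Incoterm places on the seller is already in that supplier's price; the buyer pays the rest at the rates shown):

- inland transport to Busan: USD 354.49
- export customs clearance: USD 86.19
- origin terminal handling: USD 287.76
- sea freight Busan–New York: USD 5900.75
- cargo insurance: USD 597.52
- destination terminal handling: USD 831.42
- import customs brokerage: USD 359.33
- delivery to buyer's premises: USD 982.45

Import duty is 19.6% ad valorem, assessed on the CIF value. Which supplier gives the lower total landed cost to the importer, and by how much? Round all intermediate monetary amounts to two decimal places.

Supplier A is cheaper by USD 33.92

Supplier A (EXW):
CIF value = EXW price + inland to port + export clearance + origin terminal + freight + insurance = 40508.38 + 354.49 + 86.19 + 287.76 + 5900.75 + 597.52 = 47735.09
Import duty = 47735.09 × 19.6% = 9356.08
Buyer bears (A): 354.49 + 86.19 + 287.76 + 5900.75 + 597.52 + 831.42 + 359.33 + 982.45 = 9399.91
Landed cost (A) = invoice 40508.38 + 9399.91 + duty 9356.08 = 59264.37
Supplier B (CIF):
The CIF price already equals the CIF value: 47763.45
Import duty = 47763.45 × 19.6% = 9361.64
Buyer bears (B): 831.42 + 359.33 + 982.45 = 2173.20
Landed cost (B) = invoice 47763.45 + 2173.20 + duty 9361.64 = 59298.29
Difference = |59264.37 − 59298.29| = 33.92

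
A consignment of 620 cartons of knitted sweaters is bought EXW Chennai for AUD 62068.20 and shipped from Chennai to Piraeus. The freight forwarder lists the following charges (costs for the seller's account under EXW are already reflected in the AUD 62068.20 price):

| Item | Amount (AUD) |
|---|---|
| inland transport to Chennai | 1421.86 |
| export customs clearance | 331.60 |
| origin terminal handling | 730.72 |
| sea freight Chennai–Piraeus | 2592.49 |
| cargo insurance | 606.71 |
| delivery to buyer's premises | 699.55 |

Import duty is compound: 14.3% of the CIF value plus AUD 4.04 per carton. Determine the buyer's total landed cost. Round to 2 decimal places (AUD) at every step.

EXW: the seller makes goods available at their premises; the buyer bears all onward costs.
CIF value = EXW price + inland to port + export clearance + origin terminal + freight + insurance = 62068.20 + 1421.86 + 331.60 + 730.72 + 2592.49 + 606.71 = 67751.58
Ad valorem component: 67751.58 × 14.3% = 9688.48
Specific component: 620 × 4.04 = 2504.80
Import duty = 9688.48 + 2504.80 = 12193.28
Buyer bears: inland to port 1421.86 + export clearance 331.60 + origin terminal 730.72 + freight 2592.49 + insurance 606.71 + delivery 699.55 + duty 12193.28 = 18576.21
Landed cost = invoice 62068.20 + 18576.21 = 80644.41

Total landed cost: AUD 80644.41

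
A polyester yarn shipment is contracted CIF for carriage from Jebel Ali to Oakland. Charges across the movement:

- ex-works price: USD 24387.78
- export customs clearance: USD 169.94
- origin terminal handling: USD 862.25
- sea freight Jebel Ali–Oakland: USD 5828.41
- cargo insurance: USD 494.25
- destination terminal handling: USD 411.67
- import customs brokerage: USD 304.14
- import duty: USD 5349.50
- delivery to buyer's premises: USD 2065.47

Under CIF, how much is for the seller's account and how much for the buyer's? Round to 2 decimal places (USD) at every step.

CIF: the seller pays costs through ocean freight and marine insurance to the destination port.
Seller's account: goods 24387.78 + export clearance 169.94 + origin terminal 862.25 + freight 5828.41 + insurance 494.25 = 31742.63
Buyer's account: destination terminal 411.67 + brokerage 304.14 + duty 5349.50 + delivery 2065.47 = 8130.78

Seller: USD 31742.63; buyer: USD 8130.78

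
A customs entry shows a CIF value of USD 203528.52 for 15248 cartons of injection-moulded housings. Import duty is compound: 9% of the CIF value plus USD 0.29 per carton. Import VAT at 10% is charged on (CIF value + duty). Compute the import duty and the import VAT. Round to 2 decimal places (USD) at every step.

Import duty: USD 22739.49; import VAT: USD 22626.80

Ad valorem component: 203528.52 × 9% = 18317.57
Specific component: 15248 × 0.29 = 4421.92
Import duty = 18317.57 + 4421.92 = 22739.49
VAT base = CIF + duty = 203528.52 + 22739.49 = 226268.01
Import VAT = 226268.01 × 10% = 22626.80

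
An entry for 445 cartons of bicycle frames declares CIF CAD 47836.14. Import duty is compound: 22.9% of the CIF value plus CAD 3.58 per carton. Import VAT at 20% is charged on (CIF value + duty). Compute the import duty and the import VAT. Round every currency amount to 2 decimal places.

Ad valorem component: 47836.14 × 22.9% = 10954.48
Specific component: 445 × 3.58 = 1593.10
Import duty = 10954.48 + 1593.10 = 12547.58
VAT base = CIF + duty = 47836.14 + 12547.58 = 60383.72
Import VAT = 60383.72 × 20% = 12076.74

Import duty: CAD 12547.58; import VAT: CAD 12076.74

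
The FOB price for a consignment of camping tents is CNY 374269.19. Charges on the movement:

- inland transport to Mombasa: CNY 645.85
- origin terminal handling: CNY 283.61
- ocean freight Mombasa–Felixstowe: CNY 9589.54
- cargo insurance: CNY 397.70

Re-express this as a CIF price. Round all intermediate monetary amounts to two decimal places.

CIF price: CNY 384256.43

Not relevant to the conversion: origin terminal, inland to port — on the seller under both FOB and CIF; already in the FOB price and stays in the CIF price.
From FOB to CIF, the seller additionally bears: freight, insurance.
CIF price = 374269.19 + 9589.54 + 397.70 = 384256.43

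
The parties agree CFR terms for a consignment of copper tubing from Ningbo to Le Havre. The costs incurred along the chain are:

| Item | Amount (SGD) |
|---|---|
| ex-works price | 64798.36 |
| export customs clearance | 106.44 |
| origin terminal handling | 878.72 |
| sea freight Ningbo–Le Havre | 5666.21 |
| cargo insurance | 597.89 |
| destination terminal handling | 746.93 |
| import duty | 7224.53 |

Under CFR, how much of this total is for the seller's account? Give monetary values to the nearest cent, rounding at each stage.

Seller's account: SGD 71449.73

CFR: the seller pays costs through ocean freight to the destination port, but not insurance.
Seller's account: goods 64798.36 + export clearance 106.44 + origin terminal 878.72 + freight 5666.21 = 71449.73
Buyer's account: insurance 597.89 + destination terminal 746.93 + duty 7224.53 = 8569.35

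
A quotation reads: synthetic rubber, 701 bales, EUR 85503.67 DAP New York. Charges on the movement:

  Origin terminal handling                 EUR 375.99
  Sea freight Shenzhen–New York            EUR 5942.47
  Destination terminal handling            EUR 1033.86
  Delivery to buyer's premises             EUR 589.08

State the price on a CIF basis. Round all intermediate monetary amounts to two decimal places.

Not relevant to the conversion: origin terminal, freight — on the seller under both DAP and CIF; already in the DAP price and stays in the CIF price.
From DAP to CIF, the seller no longer bears: destination terminal, delivery.
CIF price = 85503.67 − 1033.86 − 589.08 = 83880.73

CIF price: EUR 83880.73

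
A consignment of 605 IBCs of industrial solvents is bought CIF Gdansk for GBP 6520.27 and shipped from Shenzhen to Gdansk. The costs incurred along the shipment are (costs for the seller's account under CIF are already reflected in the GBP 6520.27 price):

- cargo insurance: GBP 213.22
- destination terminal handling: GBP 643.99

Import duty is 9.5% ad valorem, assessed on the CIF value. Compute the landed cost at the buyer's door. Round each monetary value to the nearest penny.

CIF: the seller pays costs through ocean freight and marine insurance to the destination port.
Already in the invoice (seller's account under CIF): insurance — exclude.
The CIF price already equals the CIF value: 6520.27
Import duty = 6520.27 × 9.5% = 619.43
Buyer bears: destination terminal 643.99 + duty 619.43 = 1263.42
Landed cost = invoice 6520.27 + 1263.42 = 7783.69

Total landed cost: GBP 7783.69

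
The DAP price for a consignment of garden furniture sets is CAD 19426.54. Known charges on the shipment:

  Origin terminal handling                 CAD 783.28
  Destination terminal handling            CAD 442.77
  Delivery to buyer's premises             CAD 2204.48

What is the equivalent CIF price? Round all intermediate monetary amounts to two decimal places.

Not relevant to the conversion: origin terminal — on the seller under both DAP and CIF; already in the DAP price and stays in the CIF price.
From DAP to CIF, the seller no longer bears: destination terminal, delivery.
CIF price = 19426.54 − 442.77 − 2204.48 = 16779.29

CIF price: CAD 16779.29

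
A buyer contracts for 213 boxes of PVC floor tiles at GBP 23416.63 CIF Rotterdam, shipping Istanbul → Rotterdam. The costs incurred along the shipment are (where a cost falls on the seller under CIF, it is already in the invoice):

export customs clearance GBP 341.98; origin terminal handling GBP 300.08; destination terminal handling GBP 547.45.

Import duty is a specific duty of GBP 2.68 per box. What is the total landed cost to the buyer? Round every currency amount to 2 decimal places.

Total landed cost: GBP 24534.92

CIF: the seller pays costs through ocean freight and marine insurance to the destination port.
Already in the invoice (seller's account under CIF): export clearance, origin terminal — exclude.
The CIF price already equals the CIF value: 23416.63
Import duty = 213 × 2.68 = 570.84
Buyer bears: destination terminal 547.45 + duty 570.84 = 1118.29
Landed cost = invoice 23416.63 + 1118.29 = 24534.92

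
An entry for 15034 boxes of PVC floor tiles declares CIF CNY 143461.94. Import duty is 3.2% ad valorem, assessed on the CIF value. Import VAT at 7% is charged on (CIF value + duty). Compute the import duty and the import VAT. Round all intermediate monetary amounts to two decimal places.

Import duty: CNY 4590.78; import VAT: CNY 10363.69

Import duty = 143461.94 × 3.2% = 4590.78
VAT base = CIF + duty = 143461.94 + 4590.78 = 148052.72
Import VAT = 148052.72 × 7% = 10363.69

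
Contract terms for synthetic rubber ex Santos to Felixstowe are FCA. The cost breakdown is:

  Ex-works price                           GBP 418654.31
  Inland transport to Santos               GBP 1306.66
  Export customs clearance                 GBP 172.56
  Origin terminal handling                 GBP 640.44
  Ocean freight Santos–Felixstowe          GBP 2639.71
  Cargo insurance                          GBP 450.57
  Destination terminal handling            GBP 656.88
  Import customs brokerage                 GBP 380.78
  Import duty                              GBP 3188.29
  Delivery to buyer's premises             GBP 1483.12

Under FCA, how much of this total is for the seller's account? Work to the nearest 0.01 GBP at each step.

Seller's account: GBP 420133.53

FCA: the seller delivers export-cleared goods to the carrier; the buyer bears costs from that point.
Seller's account: goods 418654.31 + inland to port 1306.66 + export clearance 172.56 = 420133.53
Buyer's account: origin terminal 640.44 + freight 2639.71 + insurance 450.57 + destination terminal 656.88 + brokerage 380.78 + duty 3188.29 + delivery 1483.12 = 9439.79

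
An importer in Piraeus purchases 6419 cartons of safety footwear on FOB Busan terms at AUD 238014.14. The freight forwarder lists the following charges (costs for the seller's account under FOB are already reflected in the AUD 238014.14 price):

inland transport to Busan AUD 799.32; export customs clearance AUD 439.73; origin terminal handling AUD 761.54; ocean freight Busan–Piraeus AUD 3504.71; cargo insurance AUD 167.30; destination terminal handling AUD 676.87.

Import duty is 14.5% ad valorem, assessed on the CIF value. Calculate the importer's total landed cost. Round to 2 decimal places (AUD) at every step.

Total landed cost: AUD 277407.51

FOB: the seller bears costs until goods are on board at the origin port; the buyer bears freight, insurance and all costs thereafter.
Already in the invoice (seller's account under FOB): inland to port, export clearance, origin terminal — exclude.
CIF value = FOB price + freight + insurance = 238014.14 + 3504.71 + 167.30 = 241686.15
Import duty = 241686.15 × 14.5% = 35044.49
Buyer bears: freight 3504.71 + insurance 167.30 + destination terminal 676.87 + duty 35044.49 = 39393.37
Landed cost = invoice 238014.14 + 39393.37 = 277407.51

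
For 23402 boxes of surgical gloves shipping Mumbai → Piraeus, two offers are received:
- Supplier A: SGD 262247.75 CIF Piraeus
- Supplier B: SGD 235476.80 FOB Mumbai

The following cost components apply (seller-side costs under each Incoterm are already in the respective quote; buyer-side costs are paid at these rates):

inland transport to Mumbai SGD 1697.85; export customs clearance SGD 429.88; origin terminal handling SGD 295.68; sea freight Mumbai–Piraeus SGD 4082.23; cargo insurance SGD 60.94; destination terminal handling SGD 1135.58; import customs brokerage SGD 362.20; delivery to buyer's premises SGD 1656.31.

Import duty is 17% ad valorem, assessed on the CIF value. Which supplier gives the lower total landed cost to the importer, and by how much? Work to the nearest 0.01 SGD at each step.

Supplier A (CIF):
The CIF price already equals the CIF value: 262247.75
Import duty = 262247.75 × 17% = 44582.12
Buyer bears (A): 1135.58 + 362.20 + 1656.31 = 3154.09
Landed cost (A) = invoice 262247.75 + 3154.09 + duty 44582.12 = 309983.96
Supplier B (FOB):
CIF value = FOB price + freight + insurance = 235476.80 + 4082.23 + 60.94 = 239619.97
Import duty = 239619.97 × 17% = 40735.39
Buyer bears (B): 4082.23 + 60.94 + 1135.58 + 362.20 + 1656.31 = 7297.26
Landed cost (B) = invoice 235476.80 + 7297.26 + duty 40735.39 = 283509.45
Difference = |309983.96 − 283509.45| = 26474.51

Supplier B is cheaper by SGD 26474.51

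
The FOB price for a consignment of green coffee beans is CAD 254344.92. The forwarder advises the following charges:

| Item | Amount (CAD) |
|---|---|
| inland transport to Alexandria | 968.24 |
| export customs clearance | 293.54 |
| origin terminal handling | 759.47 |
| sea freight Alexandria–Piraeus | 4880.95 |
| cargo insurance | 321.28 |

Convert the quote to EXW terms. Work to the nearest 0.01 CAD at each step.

Not relevant to the conversion: insurance, freight — on the buyer under both terms; not part of either seller's price.
From FOB to EXW, the seller no longer bears: inland to port, export clearance, origin terminal.
EXW price = 254344.92 − 968.24 − 293.54 − 759.47 = 252323.67

EXW price: CAD 252323.67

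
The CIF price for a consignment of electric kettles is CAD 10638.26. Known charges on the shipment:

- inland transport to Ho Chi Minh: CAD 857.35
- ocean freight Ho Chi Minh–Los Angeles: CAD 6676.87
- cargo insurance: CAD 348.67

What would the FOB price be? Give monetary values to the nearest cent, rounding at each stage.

FOB price: CAD 3612.72

Not relevant to the conversion: inland to port — on the seller under both CIF and FOB; already in the CIF price and stays in the FOB price.
From CIF to FOB, the seller no longer bears: freight, insurance.
FOB price = 10638.26 − 6676.87 − 348.67 = 3612.72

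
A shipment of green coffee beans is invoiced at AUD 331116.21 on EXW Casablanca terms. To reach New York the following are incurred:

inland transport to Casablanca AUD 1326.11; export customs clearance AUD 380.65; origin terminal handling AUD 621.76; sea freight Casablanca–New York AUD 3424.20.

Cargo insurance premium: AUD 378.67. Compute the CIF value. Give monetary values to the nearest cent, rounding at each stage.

CIF = EXW price + pre-shipment costs + freight + insurance
CIF = 331116.21 + 1326.11 + 380.65 + 621.76 + 3424.20 + 378.67 = 337247.60

CIF value: AUD 337247.60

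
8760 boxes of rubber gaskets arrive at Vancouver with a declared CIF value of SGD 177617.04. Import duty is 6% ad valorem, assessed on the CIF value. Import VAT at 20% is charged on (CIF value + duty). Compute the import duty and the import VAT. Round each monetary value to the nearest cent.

Import duty: SGD 10657.02; import VAT: SGD 37654.81

Import duty = 177617.04 × 6% = 10657.02
VAT base = CIF + duty = 177617.04 + 10657.02 = 188274.06
Import VAT = 188274.06 × 20% = 37654.81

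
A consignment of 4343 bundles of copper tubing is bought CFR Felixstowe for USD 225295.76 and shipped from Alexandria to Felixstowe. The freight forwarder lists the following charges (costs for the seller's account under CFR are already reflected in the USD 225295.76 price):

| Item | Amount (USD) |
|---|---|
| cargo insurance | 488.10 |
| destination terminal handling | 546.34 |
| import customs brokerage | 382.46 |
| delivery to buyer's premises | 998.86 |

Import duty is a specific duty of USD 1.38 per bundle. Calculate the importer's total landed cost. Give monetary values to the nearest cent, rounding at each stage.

Total landed cost: USD 233704.86

CFR: the seller pays costs through ocean freight to the destination port, but not insurance.
CIF value = CFR price + insurance = 225295.76 + 488.10 = 225783.86
Import duty = 4343 × 1.38 = 5993.34
Buyer bears: insurance 488.10 + destination terminal 546.34 + brokerage 382.46 + delivery 998.86 + duty 5993.34 = 8409.10
Landed cost = invoice 225295.76 + 8409.10 = 233704.86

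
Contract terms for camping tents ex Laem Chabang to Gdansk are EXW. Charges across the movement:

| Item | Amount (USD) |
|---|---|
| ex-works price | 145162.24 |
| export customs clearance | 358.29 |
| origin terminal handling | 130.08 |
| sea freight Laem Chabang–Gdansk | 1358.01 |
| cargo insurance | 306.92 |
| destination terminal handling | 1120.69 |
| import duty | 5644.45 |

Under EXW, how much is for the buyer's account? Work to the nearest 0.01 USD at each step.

Buyer's account: USD 8918.44

EXW: the seller makes goods available at their premises; the buyer bears all onward costs.
Seller's account: goods 145162.24 = 145162.24
Buyer's account: export clearance 358.29 + origin terminal 130.08 + freight 1358.01 + insurance 306.92 + destination terminal 1120.69 + duty 5644.45 = 8918.44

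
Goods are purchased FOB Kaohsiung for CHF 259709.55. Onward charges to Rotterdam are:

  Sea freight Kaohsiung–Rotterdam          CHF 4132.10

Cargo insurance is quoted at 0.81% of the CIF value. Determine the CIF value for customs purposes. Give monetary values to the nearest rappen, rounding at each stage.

Let C be the CIF value. C = FOB price + freight + 0.81% × C
C − 0.81% × C = 259709.55 + 4132.10
0.9919 × C = 263841.65
C = 263841.65 / 0.9919 = 265996.22
Insurance premium = 0.81% × 265996.22 = 2154.57

CIF value: CHF 265996.22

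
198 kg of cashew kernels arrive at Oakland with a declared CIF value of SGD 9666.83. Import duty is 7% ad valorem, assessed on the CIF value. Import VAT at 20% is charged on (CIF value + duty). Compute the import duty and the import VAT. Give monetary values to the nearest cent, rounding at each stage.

Import duty: SGD 676.68; import VAT: SGD 2068.70

Import duty = 9666.83 × 7% = 676.68
VAT base = CIF + duty = 9666.83 + 676.68 = 10343.51
Import VAT = 10343.51 × 20% = 2068.70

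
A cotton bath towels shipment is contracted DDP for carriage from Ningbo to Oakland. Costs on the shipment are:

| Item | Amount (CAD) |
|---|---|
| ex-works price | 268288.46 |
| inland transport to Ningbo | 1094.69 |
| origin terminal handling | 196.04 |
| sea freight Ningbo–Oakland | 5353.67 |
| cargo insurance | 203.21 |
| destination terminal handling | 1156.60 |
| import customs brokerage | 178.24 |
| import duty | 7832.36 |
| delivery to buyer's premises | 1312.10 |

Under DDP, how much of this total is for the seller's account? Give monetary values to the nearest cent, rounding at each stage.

DDP: the seller bears all costs including import duty.
Seller's account: goods 268288.46 + inland to port 1094.69 + origin terminal 196.04 + freight 5353.67 + insurance 203.21 + destination terminal 1156.60 + brokerage 178.24 + duty 7832.36 + delivery 1312.10 = 285615.37
Buyer's account: 0.00

Seller's account: CAD 285615.37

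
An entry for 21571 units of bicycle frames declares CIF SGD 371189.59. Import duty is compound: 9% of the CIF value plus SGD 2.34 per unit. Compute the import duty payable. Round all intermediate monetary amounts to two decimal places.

Ad valorem component: 371189.59 × 9% = 33407.06
Specific component: 21571 × 2.34 = 50476.14
Import duty = 33407.06 + 50476.14 = 83883.20

Import duty: SGD 83883.20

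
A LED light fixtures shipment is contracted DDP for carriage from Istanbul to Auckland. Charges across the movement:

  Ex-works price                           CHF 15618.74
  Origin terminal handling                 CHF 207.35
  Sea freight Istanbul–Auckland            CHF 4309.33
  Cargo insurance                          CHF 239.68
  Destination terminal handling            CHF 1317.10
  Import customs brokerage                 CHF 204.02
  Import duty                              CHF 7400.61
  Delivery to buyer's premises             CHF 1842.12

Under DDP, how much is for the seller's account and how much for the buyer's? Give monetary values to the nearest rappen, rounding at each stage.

DDP: the seller bears all costs including import duty.
Seller's account: goods 15618.74 + origin terminal 207.35 + freight 4309.33 + insurance 239.68 + destination terminal 1317.10 + brokerage 204.02 + duty 7400.61 + delivery 1842.12 = 31138.95
Buyer's account: 0.00

Seller: CHF 31138.95; buyer: CHF 0.00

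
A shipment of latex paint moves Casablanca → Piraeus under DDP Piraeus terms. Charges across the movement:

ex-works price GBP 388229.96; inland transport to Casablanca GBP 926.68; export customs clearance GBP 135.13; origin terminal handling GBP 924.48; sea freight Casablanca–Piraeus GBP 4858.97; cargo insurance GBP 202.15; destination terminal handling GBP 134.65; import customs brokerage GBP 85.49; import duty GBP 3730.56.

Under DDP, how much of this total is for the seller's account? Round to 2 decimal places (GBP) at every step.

DDP: the seller bears all costs including import duty.
Seller's account: goods 388229.96 + inland to port 926.68 + export clearance 135.13 + origin terminal 924.48 + freight 4858.97 + insurance 202.15 + destination terminal 134.65 + brokerage 85.49 + duty 3730.56 = 399228.07
Buyer's account: 0.00

Seller's account: GBP 399228.07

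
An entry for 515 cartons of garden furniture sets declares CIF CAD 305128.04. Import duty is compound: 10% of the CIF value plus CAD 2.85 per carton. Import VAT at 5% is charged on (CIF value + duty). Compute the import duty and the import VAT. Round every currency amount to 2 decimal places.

Ad valorem component: 305128.04 × 10% = 30512.80
Specific component: 515 × 2.85 = 1467.75
Import duty = 30512.80 + 1467.75 = 31980.55
VAT base = CIF + duty = 305128.04 + 31980.55 = 337108.59
Import VAT = 337108.59 × 5% = 16855.43

Import duty: CAD 31980.55; import VAT: CAD 16855.43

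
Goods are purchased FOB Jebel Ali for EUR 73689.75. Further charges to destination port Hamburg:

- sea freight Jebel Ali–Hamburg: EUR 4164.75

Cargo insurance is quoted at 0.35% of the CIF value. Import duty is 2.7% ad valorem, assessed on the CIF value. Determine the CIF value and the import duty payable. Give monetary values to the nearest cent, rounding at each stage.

Let C be the CIF value. C = FOB price + freight + 0.35% × C
C − 0.35% × C = 73689.75 + 4164.75
0.9965 × C = 77854.50
C = 77854.50 / 0.9965 = 78127.95
Insurance premium = 0.35% × 78127.95 = 273.45
Import duty = 78127.95 × 2.7% = 2109.45

CIF value: EUR 78127.95; import duty: EUR 2109.45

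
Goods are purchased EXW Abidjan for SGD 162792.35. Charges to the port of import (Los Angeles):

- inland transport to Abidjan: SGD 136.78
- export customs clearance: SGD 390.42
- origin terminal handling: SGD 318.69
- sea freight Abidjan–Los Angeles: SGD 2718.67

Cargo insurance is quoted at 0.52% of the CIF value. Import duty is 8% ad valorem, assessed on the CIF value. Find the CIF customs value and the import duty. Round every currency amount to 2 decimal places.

Let C be the CIF value. C = EXW price + pre-shipment costs + freight + 0.52% × C
C − 0.52% × C = 162792.35 + 136.78 + 390.42 + 318.69 + 2718.67
0.9948 × C = 166356.91
C = 166356.91 / 0.9948 = 167226.49
Insurance premium = 0.52% × 167226.49 = 869.58
Import duty = 167226.49 × 8% = 13378.12

CIF value: SGD 167226.49; import duty: SGD 13378.12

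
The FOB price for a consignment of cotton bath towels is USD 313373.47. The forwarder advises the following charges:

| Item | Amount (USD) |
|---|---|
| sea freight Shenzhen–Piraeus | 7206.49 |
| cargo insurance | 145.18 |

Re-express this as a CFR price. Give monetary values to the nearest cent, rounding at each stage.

CFR price: USD 320579.96

Not relevant to the conversion: insurance — on the buyer under both terms; not part of either seller's price.
From FOB to CFR, the seller additionally bears: freight.
CFR price = 313373.47 + 7206.49 = 320579.96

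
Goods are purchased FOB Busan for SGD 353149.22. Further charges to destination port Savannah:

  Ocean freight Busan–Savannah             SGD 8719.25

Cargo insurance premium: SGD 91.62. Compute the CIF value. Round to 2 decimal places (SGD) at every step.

CIF value: SGD 361960.09

CIF = FOB price + freight + insurance
CIF = 353149.22 + 8719.25 + 91.62 = 361960.09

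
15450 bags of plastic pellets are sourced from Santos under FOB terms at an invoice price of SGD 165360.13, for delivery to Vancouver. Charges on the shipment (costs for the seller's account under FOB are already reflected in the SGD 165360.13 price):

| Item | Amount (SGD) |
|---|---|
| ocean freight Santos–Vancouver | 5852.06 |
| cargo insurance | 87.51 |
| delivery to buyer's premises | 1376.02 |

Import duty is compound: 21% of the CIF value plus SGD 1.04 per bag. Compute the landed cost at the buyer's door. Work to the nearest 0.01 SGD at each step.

FOB: the seller bears costs until goods are on board at the origin port; the buyer bears freight, insurance and all costs thereafter.
CIF value = FOB price + freight + insurance = 165360.13 + 5852.06 + 87.51 = 171299.70
Ad valorem component: 171299.70 × 21% = 35972.94
Specific component: 15450 × 1.04 = 16068.00
Import duty = 35972.94 + 16068.00 = 52040.94
Buyer bears: freight 5852.06 + insurance 87.51 + delivery 1376.02 + duty 52040.94 = 59356.53
Landed cost = invoice 165360.13 + 59356.53 = 224716.66

Total landed cost: SGD 224716.66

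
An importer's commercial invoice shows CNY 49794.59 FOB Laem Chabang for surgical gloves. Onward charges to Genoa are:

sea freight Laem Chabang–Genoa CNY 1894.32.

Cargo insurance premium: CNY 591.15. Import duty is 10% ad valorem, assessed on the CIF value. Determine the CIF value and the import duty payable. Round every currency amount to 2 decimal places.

CIF value: CNY 52280.06; import duty: CNY 5228.01

CIF = FOB price + freight + insurance
CIF = 49794.59 + 1894.32 + 591.15 = 52280.06
Import duty = 52280.06 × 10% = 5228.01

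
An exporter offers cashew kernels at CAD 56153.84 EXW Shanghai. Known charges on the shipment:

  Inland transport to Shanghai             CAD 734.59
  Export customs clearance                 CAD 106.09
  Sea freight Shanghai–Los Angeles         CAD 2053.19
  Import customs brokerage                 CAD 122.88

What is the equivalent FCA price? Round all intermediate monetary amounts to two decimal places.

FCA price: CAD 56994.52

Not relevant to the conversion: brokerage, freight — on the buyer under both terms; not part of either seller's price.
From EXW to FCA, the seller additionally bears: inland to port, export clearance.
FCA price = 56153.84 + 734.59 + 106.09 = 56994.52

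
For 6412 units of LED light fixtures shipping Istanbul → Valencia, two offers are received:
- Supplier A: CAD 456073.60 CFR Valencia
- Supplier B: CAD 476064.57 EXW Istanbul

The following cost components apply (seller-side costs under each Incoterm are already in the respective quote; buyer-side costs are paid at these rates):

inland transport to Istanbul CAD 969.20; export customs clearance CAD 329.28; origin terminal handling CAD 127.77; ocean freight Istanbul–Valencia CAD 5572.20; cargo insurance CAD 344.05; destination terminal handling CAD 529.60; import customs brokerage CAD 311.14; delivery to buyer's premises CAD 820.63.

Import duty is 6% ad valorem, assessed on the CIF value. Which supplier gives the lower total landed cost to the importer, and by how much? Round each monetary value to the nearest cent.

Supplier A (CFR):
CIF value = CFR price + insurance = 456073.60 + 344.05 = 456417.65
Import duty = 456417.65 × 6% = 27385.06
Buyer bears (A): 344.05 + 529.60 + 311.14 + 820.63 = 2005.42
Landed cost (A) = invoice 456073.60 + 2005.42 + duty 27385.06 = 485464.08
Supplier B (EXW):
CIF value = EXW price + inland to port + export clearance + origin terminal + freight + insurance = 476064.57 + 969.20 + 329.28 + 127.77 + 5572.20 + 344.05 = 483407.07
Import duty = 483407.07 × 6% = 29004.42
Buyer bears (B): 969.20 + 329.28 + 127.77 + 5572.20 + 344.05 + 529.60 + 311.14 + 820.63 = 9003.87
Landed cost (B) = invoice 476064.57 + 9003.87 + duty 29004.42 = 514072.86
Difference = |485464.08 − 514072.86| = 28608.78

Supplier A is cheaper by CAD 28608.78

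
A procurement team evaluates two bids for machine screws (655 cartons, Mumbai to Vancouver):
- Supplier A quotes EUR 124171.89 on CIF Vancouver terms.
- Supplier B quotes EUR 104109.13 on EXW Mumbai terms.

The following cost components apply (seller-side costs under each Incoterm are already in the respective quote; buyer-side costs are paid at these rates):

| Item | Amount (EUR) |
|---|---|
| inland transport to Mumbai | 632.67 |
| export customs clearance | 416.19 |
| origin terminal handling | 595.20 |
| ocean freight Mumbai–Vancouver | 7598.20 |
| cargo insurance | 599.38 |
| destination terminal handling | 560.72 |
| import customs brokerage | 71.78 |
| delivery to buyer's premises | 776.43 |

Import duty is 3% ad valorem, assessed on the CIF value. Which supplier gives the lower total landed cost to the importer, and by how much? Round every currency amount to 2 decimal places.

Supplier B is cheaper by EUR 10527.76

Supplier A (CIF):
The CIF price already equals the CIF value: 124171.89
Import duty = 124171.89 × 3% = 3725.16
Buyer bears (A): 560.72 + 71.78 + 776.43 = 1408.93
Landed cost (A) = invoice 124171.89 + 1408.93 + duty 3725.16 = 129305.98
Supplier B (EXW):
CIF value = EXW price + inland to port + export clearance + origin terminal + freight + insurance = 104109.13 + 632.67 + 416.19 + 595.20 + 7598.20 + 599.38 = 113950.77
Import duty = 113950.77 × 3% = 3418.52
Buyer bears (B): 632.67 + 416.19 + 595.20 + 7598.20 + 599.38 + 560.72 + 71.78 + 776.43 = 11250.57
Landed cost (B) = invoice 104109.13 + 11250.57 + duty 3418.52 = 118778.22
Difference = |129305.98 − 118778.22| = 10527.76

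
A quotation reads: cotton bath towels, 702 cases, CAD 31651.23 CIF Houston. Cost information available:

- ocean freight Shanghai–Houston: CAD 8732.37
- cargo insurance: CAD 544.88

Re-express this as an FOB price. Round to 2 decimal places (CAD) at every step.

FOB price: CAD 22373.98

From CIF to FOB, the seller no longer bears: freight, insurance.
FOB price = 31651.23 − 8732.37 − 544.88 = 22373.98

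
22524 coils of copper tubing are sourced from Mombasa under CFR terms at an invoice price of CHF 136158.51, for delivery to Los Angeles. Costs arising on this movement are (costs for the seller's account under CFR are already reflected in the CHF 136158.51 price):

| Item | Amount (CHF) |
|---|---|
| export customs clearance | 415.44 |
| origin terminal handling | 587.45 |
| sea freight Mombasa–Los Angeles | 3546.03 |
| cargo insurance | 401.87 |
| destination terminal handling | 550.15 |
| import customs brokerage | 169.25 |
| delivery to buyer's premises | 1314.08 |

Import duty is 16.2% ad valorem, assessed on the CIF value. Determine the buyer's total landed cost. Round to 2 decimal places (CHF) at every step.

Total landed cost: CHF 160716.64

CFR: the seller pays costs through ocean freight to the destination port, but not insurance.
Already in the invoice (seller's account under CFR): export clearance, origin terminal, freight — exclude.
CIF value = CFR price + insurance = 136158.51 + 401.87 = 136560.38
Import duty = 136560.38 × 16.2% = 22122.78
Buyer bears: insurance 401.87 + destination terminal 550.15 + brokerage 169.25 + delivery 1314.08 + duty 22122.78 = 24558.13
Landed cost = invoice 136158.51 + 24558.13 = 160716.64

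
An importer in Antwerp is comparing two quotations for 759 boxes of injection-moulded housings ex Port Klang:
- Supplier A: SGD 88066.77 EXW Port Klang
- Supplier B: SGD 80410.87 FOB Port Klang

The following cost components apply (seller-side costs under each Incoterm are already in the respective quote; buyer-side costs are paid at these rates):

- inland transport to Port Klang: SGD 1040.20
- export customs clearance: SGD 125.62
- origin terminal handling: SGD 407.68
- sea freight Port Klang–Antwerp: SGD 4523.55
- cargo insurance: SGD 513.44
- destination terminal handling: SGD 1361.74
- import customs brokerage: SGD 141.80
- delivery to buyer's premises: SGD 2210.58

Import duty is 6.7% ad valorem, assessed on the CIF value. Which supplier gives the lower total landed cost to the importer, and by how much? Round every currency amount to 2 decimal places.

Supplier A (EXW):
CIF value = EXW price + inland to port + export clearance + origin terminal + freight + insurance = 88066.77 + 1040.20 + 125.62 + 407.68 + 4523.55 + 513.44 = 94677.26
Import duty = 94677.26 × 6.7% = 6343.38
Buyer bears (A): 1040.20 + 125.62 + 407.68 + 4523.55 + 513.44 + 1361.74 + 141.80 + 2210.58 = 10324.61
Landed cost (A) = invoice 88066.77 + 10324.61 + duty 6343.38 = 104734.76
Supplier B (FOB):
CIF value = FOB price + freight + insurance = 80410.87 + 4523.55 + 513.44 = 85447.86
Import duty = 85447.86 × 6.7% = 5725.01
Buyer bears (B): 4523.55 + 513.44 + 1361.74 + 141.80 + 2210.58 = 8751.11
Landed cost (B) = invoice 80410.87 + 8751.11 + duty 5725.01 = 94886.99
Difference = |104734.76 − 94886.99| = 9847.77

Supplier B is cheaper by SGD 9847.77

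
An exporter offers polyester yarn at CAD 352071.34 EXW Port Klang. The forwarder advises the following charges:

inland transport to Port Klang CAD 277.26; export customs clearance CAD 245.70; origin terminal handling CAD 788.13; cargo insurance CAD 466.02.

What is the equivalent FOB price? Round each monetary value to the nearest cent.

Not relevant to the conversion: insurance — on the buyer under both terms; not part of either seller's price.
From EXW to FOB, the seller additionally bears: inland to port, export clearance, origin terminal.
FOB price = 352071.34 + 277.26 + 245.70 + 788.13 = 353382.43

FOB price: CAD 353382.43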